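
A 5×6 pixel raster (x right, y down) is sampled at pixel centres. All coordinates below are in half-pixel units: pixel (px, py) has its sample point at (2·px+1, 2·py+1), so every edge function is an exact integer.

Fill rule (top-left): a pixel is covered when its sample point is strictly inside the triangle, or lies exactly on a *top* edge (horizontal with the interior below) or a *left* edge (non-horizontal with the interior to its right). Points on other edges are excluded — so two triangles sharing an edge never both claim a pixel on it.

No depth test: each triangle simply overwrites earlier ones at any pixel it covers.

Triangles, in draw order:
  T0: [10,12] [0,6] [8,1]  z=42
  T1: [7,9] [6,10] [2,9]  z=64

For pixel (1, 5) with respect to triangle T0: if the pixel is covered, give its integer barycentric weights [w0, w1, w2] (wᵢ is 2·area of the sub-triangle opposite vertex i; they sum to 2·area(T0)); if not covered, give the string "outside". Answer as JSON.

T0:
  2·area = 98
  edge (10, 12)→(0, 6): d=(-10,-6) top-left  bias=+0
  edge (0, 6)→(8, 1): d=(8,-5) top-left  bias=+0
  edge (8, 1)→(10, 12): d=(2,11) right/bottom  bias=-1
    (2,1)@(5, 3): e=[60,1,37] → #
    (3,1)@(7, 3): e=[72,11,15] → #
    (4,1)@(9, 3): e=[84,21,-7] → ·
    (1,2)@(3, 5): e=[28,7,63] → #
    (4,2)@(9, 5): e=[64,37,-3] → ·
    (1,3)@(3, 7): e=[8,23,67] → #
    (4,3)@(9, 7): e=[44,53,1] → #
    (1,4)@(3, 9): e=[-12,39,71] → ·
    (2,4)@(5, 9): e=[0,49,49] → #  [on edge]
    (2,5)@(5, 11): e=[-20,65,53] → ·
    (3,5)@(7, 11): e=[-8,75,31] → ·
    (4,5)@(9, 11): e=[4,85,9] → #
  covered (13 px):
    · · · · ·
    · · # # ·
    · # # # ·
    · # # # #
    · · # # #
    · · · · #
T1:
  2·area = 5
  edge (7, 9)→(6, 10): d=(-1,1) right/bottom  bias=-1
  edge (6, 10)→(2, 9): d=(-4,-1) top-left  bias=+0
  edge (2, 9)→(7, 9): d=(5,0) top-left  bias=+0
    (4,3)@(9, 7): e=[0,15,-10] → ·  [on edge]
    (0,4)@(1, 9): e=[6,-1,0] → ·  [on edge]
    (1,4)@(3, 9): e=[4,1,0] → #  [on edge]
    (2,4)@(5, 9): e=[2,3,0] → #  [on edge]
    (3,4)@(7, 9): e=[0,5,0] → ·  [on edge]
    (4,4)@(9, 9): e=[-2,7,0] → ·  [on edge]
    (1,5)@(3, 11): e=[2,-7,10] → ·
    (2,5)@(5, 11): e=[0,-5,10] → ·  [on edge]
  covered (2 px):
    · · · · ·
    · · · · ·
    · · · · ·
    · · · · ·
    · # # · ·
    · · · · ·

Result: "outside"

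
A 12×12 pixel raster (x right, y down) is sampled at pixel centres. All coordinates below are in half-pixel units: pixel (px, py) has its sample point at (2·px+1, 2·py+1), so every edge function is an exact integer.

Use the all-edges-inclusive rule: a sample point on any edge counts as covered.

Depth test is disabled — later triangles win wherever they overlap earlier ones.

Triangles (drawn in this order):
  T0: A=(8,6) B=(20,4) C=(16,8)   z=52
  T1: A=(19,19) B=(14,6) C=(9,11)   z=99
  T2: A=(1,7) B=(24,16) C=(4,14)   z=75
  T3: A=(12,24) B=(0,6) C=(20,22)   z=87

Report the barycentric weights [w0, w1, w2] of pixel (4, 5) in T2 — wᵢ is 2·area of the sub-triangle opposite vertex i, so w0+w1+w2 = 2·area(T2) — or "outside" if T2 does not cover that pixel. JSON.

T0:
  2·area = 40
  edge (8, 6)→(20, 4): d=(12,-2) inclusive
  edge (20, 4)→(16, 8): d=(-4,4) inclusive
  edge (16, 8)→(8, 6): d=(-8,-2) inclusive
    (11,0)@(23, 1): e=[-30,0,70] → ·  [on edge]
    (10,1)@(21, 3): e=[-10,0,50] → ·  [on edge]
    (7,2)@(15, 5): e=[2,16,22] → #
    (8,2)@(17, 5): e=[6,8,26] → #
    (9,2)@(19, 5): e=[10,0,30] → #  [on edge]
    (10,2)@(21, 5): e=[14,-8,34] → ·
    (6,3)@(13, 7): e=[22,16,2] → #
    (8,3)@(17, 7): e=[30,0,10] → #  [on edge]
    (9,3)@(19, 7): e=[34,-8,14] → ·
    (6,4)@(13, 9): e=[46,8,-14] → ·
    (7,4)@(15, 9): e=[50,0,-10] → ·  [on edge]
    (8,4)@(17, 9): e=[54,-8,-6] → ·
    (6,5)@(13, 11): e=[70,0,-30] → ·  [on edge]
    (5,6)@(11, 13): e=[90,0,-50] → ·  [on edge]
    (4,7)@(9, 15): e=[110,0,-70] → ·  [on edge]
    (3,8)@(7, 17): e=[130,0,-90] → ·  [on edge]
    (2,9)@(5, 19): e=[150,0,-110] → ·  [on edge]
    (1,10)@(3, 21): e=[170,0,-130] → ·  [on edge]
    (0,11)@(1, 23): e=[190,0,-150] → ·  [on edge]
  covered (6 px):
    · · · · · · · · · · · ·
    · · · · · · · · · · · ·
    · · · · · · · # # # · ·
    · · · · · · # # # · · ·
    · · · · · · · · · · · ·
    · · · · · · · · · · · ·
    · · · · · · · · · · · ·
    · · · · · · · · · · · ·
    · · · · · · · · · · · ·
    · · · · · · · · · · · ·
    · · · · · · · · · · · ·
    · · · · · · · · · · · ·
T1:
  2·area = 90  (B↔C swapped to make it positive)
  edge (19, 19)→(9, 11): d=(-10,-8) inclusive
  edge (9, 11)→(14, 6): d=(5,-5) inclusive
  edge (14, 6)→(19, 19): d=(5,13) inclusive
    (9,0)@(19, 1): e=[180,0,-90] → ·  [on edge]
    (8,1)@(17, 3): e=[144,0,-54] → ·  [on edge]
    (7,2)@(15, 5): e=[108,0,-18] → ·  [on edge]
    (6,3)@(13, 7): e=[72,0,18] → #  [on edge]
    (7,3)@(15, 7): e=[88,10,-8] → ·
    (5,4)@(11, 9): e=[36,0,54] → #  [on edge]
    (7,4)@(15, 9): e=[68,20,2] → #
    (8,4)@(17, 9): e=[84,30,-24] → ·
    (4,5)@(9, 11): e=[0,0,90] → #  [on edge]
    (8,5)@(17, 11): e=[64,40,-14] → ·
    (3,6)@(7, 13): e=[-36,0,126] → ·  [on edge]
    (4,6)@(9, 13): e=[-20,10,100] → ·
    (2,7)@(5, 15): e=[-72,0,162] → ·  [on edge]
    (1,8)@(3, 17): e=[-108,0,198] → ·  [on edge]
    (0,9)@(1, 19): e=[-144,0,234] → ·  [on edge]
    (9,9)@(19, 19): e=[0,90,0] → #  [on edge]
  covered (14 px):
    · · · · · · · · · · · ·
    · · · · · · · · · · · ·
    · · · · · · · · · · · ·
    · · · · · · # · · · · ·
    · · · · · # # # · · · ·
    · · · · # # # # · · · ·
    · · · · · · # # · · · ·
    · · · · · · · # # · · ·
    · · · · · · · · # · · ·
    · · · · · · · · · # · ·
    · · · · · · · · · · · ·
    · · · · · · · · · · · ·
T2:
  2·area = 134
  edge (1, 7)→(24, 16): d=(23,9) inclusive
  edge (24, 16)→(4, 14): d=(-20,-2) inclusive
  edge (4, 14)→(1, 7): d=(-3,-7) inclusive
    (0,3)@(1, 7): e=[0,134,0] → #  [on edge]
    (1,3)@(3, 7): e=[-18,138,14] → ·
    (0,4)@(1, 9): e=[46,94,-6] → ·
    (1,4)@(3, 9): e=[28,98,8] → #
    (2,4)@(5, 9): e=[10,102,22] → #
    (3,4)@(7, 9): e=[-8,106,36] → ·
    (1,5)@(3, 11): e=[74,58,2] → #
    (3,5)@(7, 11): e=[38,66,30] → #
    (4,5)@(9, 11): e=[20,70,44] → #
    (5,5)@(11, 11): e=[2,74,58] → #
    (6,5)@(13, 11): e=[-16,78,72] → ·
    (1,6)@(3, 13): e=[120,18,-4] → ·
    (3,10)@(7, 21): e=[268,-134,0] → ·  [on edge]
  covered (18 px):
    · · · · · · · · · · · ·
    · · · · · · · · · · · ·
    · · · · · · · · · · · ·
    # · · · · · · · · · · ·
    · # # · · · · · · · · ·
    · # # # # # · · · · · ·
    · · # # # # # # · · · ·
    · · · · · · · # # # # ·
    · · · · · · · · · · · ·
    · · · · · · · · · · · ·
    · · · · · · · · · · · ·
    · · · · · · · · · · · ·
T3:
  2·area = 168
  edge (12, 24)→(0, 6): d=(-12,-18) inclusive
  edge (0, 6)→(20, 22): d=(20,16) inclusive
  edge (20, 22)→(12, 24): d=(-8,2) inclusive
    (0,3)@(1, 7): e=[6,4,158] → #
    (1,3)@(3, 7): e=[42,-28,154] → ·
    (0,4)@(1, 9): e=[-18,44,142] → ·
    (1,4)@(3, 9): e=[18,12,138] → #
    (2,4)@(5, 9): e=[54,-20,134] → ·
    (1,5)@(3, 11): e=[-6,52,122] → ·
    (2,5)@(5, 11): e=[30,20,118] → #
    (3,5)@(7, 11): e=[66,-12,114] → ·
    (2,6)@(5, 13): e=[6,60,102] → #
    (3,6)@(7, 13): e=[42,28,98] → #
    (4,6)@(9, 13): e=[78,-4,94] → ·
    (2,7)@(5, 15): e=[-18,100,86] → ·
  covered (21 px):
    · · · · · · · · · · · ·
    · · · · · · · · · · · ·
    · · · · · · · · · · · ·
    # · · · · · · · · · · ·
    · # · · · · · · · · · ·
    · · # · · · · · · · · ·
    · · # # · · · · · · · ·
    · · · # # # · · · · · ·
    · · · · # # # · · · · ·
    · · · · # # # # · · · ·
    · · · · · # # # # · · ·
    · · · · · · # # · · · ·

Result: [70,44,20]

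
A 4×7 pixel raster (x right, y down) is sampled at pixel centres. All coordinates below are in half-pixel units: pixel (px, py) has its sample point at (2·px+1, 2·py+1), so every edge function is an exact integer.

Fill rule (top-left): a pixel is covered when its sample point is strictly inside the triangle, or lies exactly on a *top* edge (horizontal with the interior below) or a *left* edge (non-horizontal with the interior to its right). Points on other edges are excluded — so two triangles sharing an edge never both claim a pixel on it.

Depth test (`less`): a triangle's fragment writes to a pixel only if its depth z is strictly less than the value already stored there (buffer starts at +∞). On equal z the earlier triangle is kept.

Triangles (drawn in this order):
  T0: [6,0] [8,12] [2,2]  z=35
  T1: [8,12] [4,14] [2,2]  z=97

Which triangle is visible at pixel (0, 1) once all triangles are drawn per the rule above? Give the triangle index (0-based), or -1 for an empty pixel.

T0:
  2·area = 52
  edge (6, 0)→(8, 12): d=(2,12) right/bottom  bias=-1
  edge (8, 12)→(2, 2): d=(-6,-10) top-left  bias=+0
  edge (2, 2)→(6, 0): d=(4,-2) top-left  bias=+0
    (2,0)@(5, 1): e=[14,36,2] → X
    (3,0)@(7, 1): e=[-10,56,6] → .
    (1,1)@(3, 3): e=[42,4,6] → X
    (3,1)@(7, 3): e=[-6,44,14] → .
    (1,2)@(3, 5): e=[46,-8,14] → .
    (2,2)@(5, 5): e=[22,12,18] → X
    (3,2)@(7, 5): e=[-2,32,22] → .
    (2,3)@(5, 7): e=[26,0,26] → X  [on edge]
    (3,3)@(7, 7): e=[2,20,30] → X
    (2,4)@(5, 9): e=[30,-12,34] → .
    (3,4)@(7, 9): e=[6,8,38] → X
    (3,5)@(7, 11): e=[10,-4,46] → .
  covered (7 px):
    . . X .
    . X X .
    . . X .
    . . X X
    . . . X
    . . . .
    . . . .
T1:
  2·area = 52
  edge (8, 12)→(4, 14): d=(-4,2) right/bottom  bias=-1
  edge (4, 14)→(2, 2): d=(-2,-12) top-left  bias=+0
  edge (2, 2)→(8, 12): d=(6,10) right/bottom  bias=-1
    (1,2)@(3, 5): e=[38,6,8] → X
    (2,2)@(5, 5): e=[34,30,-12] → .
    (1,3)@(3, 7): e=[30,2,20] → X
    (2,3)@(5, 7): e=[26,26,0] → .  [on edge]
    (1,4)@(3, 9): e=[22,-2,32] → .
    (2,4)@(5, 9): e=[18,22,12] → X
    (3,4)@(7, 9): e=[14,46,-8] → .
    (2,5)@(5, 11): e=[10,18,24] → X
    (3,5)@(7, 11): e=[6,42,4] → X
    (2,6)@(5, 13): e=[2,14,36] → X
    (3,6)@(7, 13): e=[-2,38,16] → .
  covered (6 px):
    . . . .
    . . . .
    . X . .
    . X . .
    . . X .
    . . X X
    . . X .

Z-buffer (winner per pixel, '.' = empty):
  . . 0 .
  . 0 0 .
  . 1 0 .
  . 1 0 0
  . . 1 0
  . . 1 1
  . . 1 .

Result: -1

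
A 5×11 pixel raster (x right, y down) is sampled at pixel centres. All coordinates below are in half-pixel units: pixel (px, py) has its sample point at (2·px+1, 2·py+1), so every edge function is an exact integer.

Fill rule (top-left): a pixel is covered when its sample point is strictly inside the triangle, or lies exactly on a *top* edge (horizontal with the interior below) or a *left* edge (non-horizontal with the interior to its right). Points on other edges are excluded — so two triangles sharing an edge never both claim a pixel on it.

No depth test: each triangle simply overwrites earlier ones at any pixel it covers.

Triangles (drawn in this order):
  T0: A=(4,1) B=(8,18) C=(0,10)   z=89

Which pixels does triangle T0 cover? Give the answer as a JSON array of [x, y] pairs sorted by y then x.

T0:
  2·area = 104
  edge (4, 1)→(8, 18): d=(4,17) right/bottom  bias=-1
  edge (8, 18)→(0, 10): d=(-8,-8) top-left  bias=+0
  edge (0, 10)→(4, 1): d=(4,-9) top-left  bias=+0
    (1,2)@(3, 5): e=[33,64,7] → #
    (2,2)@(5, 5): e=[-1,80,25] → ·
    (1,3)@(3, 7): e=[41,48,15] → #
    (2,3)@(5, 7): e=[7,64,33] → #
    (3,3)@(7, 7): e=[-27,80,51] → ·
    (0,4)@(1, 9): e=[83,16,5] → #
    (3,4)@(7, 9): e=[-19,64,59] → ·
    (0,5)@(1, 11): e=[91,0,13] → #  [on edge]
    (3,5)@(7, 11): e=[-11,48,67] → ·
    (0,6)@(1, 13): e=[99,-16,21] → ·
    (1,6)@(3, 13): e=[65,0,39] → #  [on edge]
    (3,6)@(7, 13): e=[-3,32,75] → ·
    (2,7)@(5, 15): e=[39,0,65] → #  [on edge]
    (3,8)@(7, 17): e=[13,0,91] → #  [on edge]
    (4,9)@(9, 19): e=[-13,0,117] → ·  [on edge]
  covered (14 px):
    · · · · ·
    · · · · ·
    · # · · ·
    · # # · ·
    # # # · ·
    # # # · ·
    · # # · ·
    · · # # ·
    · · · # ·
    · · · · ·
    · · · · ·

Result: [[1,2],[1,3],[2,3],[0,4],[1,4],[2,4],[0,5],[1,5],[2,5],[1,6],[2,6],[2,7],[3,7],[3,8]]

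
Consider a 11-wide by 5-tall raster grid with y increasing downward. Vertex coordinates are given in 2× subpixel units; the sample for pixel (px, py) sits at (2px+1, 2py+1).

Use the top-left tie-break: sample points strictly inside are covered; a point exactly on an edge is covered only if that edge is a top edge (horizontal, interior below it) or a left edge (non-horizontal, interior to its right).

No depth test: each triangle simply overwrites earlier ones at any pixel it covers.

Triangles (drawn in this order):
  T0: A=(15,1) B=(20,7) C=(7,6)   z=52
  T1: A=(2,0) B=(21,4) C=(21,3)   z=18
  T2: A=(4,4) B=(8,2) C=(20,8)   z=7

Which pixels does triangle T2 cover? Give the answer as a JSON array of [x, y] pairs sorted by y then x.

T0:
  2·area = 73
  edge (15, 1)→(20, 7): d=(5,6) right/bottom  bias=-1
  edge (20, 7)→(7, 6): d=(-13,-1) top-left  bias=+0
  edge (7, 6)→(15, 1): d=(8,-5) top-left  bias=+0
    (7,0)@(15, 1): e=[0,73,0] → ·  [on edge]
    (6,1)@(13, 3): e=[22,45,6] → #
    (7,1)@(15, 3): e=[10,47,16] → #
    (8,1)@(17, 3): e=[-2,49,26] → ·
    (4,2)@(9, 5): e=[56,15,2] → #
    (5,2)@(11, 5): e=[44,17,12] → #
    (8,2)@(17, 5): e=[8,23,42] → #
    (9,2)@(19, 5): e=[-4,25,52] → ·
    (4,3)@(9, 7): e=[66,-11,18] → ·
    (5,3)@(11, 7): e=[54,-9,28] → ·
    (6,3)@(13, 7): e=[42,-7,38] → ·
    (7,3)@(15, 7): e=[30,-5,48] → ·
  covered (7 px):
    · · · · · · · · · · ·
    · · · · · · # # · · ·
    · · · · # # # # # · ·
    · · · · · · · · · · ·
    · · · · · · · · · · ·
T1:
  2·area = 19  (B↔C swapped to make it positive)
  edge (2, 0)→(21, 3): d=(19,3) right/bottom  bias=-1
  edge (21, 3)→(21, 4): d=(0,1) right/bottom  bias=-1
  edge (21, 4)→(2, 0): d=(-19,-4) top-left  bias=+0
    (3,0)@(7, 1): e=[4,14,1] → #
    (4,0)@(9, 1): e=[-2,12,9] → ·
    (10,0)@(21, 1): e=[-38,0,57] → ·  [on edge]
    (3,1)@(7, 3): e=[42,14,-37] → ·
    (8,1)@(17, 3): e=[12,4,3] → #
    (9,1)@(19, 3): e=[6,2,11] → #
    (10,1)@(21, 3): e=[0,0,19] → ·  [on edge]
    (8,2)@(17, 5): e=[50,4,-35] → ·
    (9,2)@(19, 5): e=[44,2,-27] → ·
    (10,2)@(21, 5): e=[38,0,-19] → ·  [on edge]
    (10,3)@(21, 7): e=[76,0,-57] → ·  [on edge]
    (10,4)@(21, 9): e=[114,0,-95] → ·  [on edge]
  covered (3 px):
    · · · # · · · · · · ·
    · · · · · · · · # # ·
    · · · · · · · · · · ·
    · · · · · · · · · · ·
    · · · · · · · · · · ·
T2:
  2·area = 48
  edge (4, 4)→(8, 2): d=(4,-2) top-left  bias=+0
  edge (8, 2)→(20, 8): d=(12,6) right/bottom  bias=-1
  edge (20, 8)→(4, 4): d=(-16,-4) top-left  bias=+0
    (3,1)@(7, 3): e=[2,18,28] → #
    (4,1)@(9, 3): e=[6,6,36] → #
    (5,1)@(11, 3): e=[10,-6,44] → ·
    (3,2)@(7, 5): e=[10,42,-4] → ·
    (4,2)@(9, 5): e=[14,30,4] → #
    (5,2)@(11, 5): e=[18,18,12] → #
    (6,2)@(13, 5): e=[22,6,20] → #
    (7,2)@(15, 5): e=[26,-6,28] → ·
    (4,3)@(9, 7): e=[22,54,-28] → ·
    (5,3)@(11, 7): e=[26,42,-20] → ·
    (6,3)@(13, 7): e=[30,30,-12] → ·
    (8,3)@(17, 7): e=[38,6,4] → #
  covered (6 px):
    · · · · · · · · · · ·
    · · · # # · · · · · ·
    · · · · # # # · · · ·
    · · · · · · · · # · ·
    · · · · · · · · · · ·

Result: [[3,1],[4,1],[4,2],[5,2],[6,2],[8,3]]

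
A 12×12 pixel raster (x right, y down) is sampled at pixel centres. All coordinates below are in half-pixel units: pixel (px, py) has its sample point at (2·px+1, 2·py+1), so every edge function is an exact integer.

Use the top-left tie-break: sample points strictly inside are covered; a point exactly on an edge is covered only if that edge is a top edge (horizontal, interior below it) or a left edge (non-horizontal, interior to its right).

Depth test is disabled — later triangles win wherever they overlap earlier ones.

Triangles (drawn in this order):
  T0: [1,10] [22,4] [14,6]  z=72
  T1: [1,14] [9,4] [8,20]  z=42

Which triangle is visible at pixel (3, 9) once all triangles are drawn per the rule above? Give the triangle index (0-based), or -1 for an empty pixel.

T0:
  2·area = 6  (B↔C swapped to make it positive)
  edge (1, 10)→(14, 6): d=(13,-4) top-left  bias=+0
  edge (14, 6)→(22, 4): d=(8,-2) top-left  bias=+0
  edge (22, 4)→(1, 10): d=(-21,6) right/bottom  bias=-1
    (5,3)@(11, 7): e=[1,2,3] → #
    (6,3)@(13, 7): e=[9,6,-9] → ·
    (5,4)@(11, 9): e=[27,18,-39] → ·
  covered (1 px):
    · · · · · · · · · · · ·
    · · · · · · · · · · · ·
    · · · · · · · · · · · ·
    · · · · · # · · · · · ·
    · · · · · · · · · · · ·
    · · · · · · · · · · · ·
    · · · · · · · · · · · ·
    · · · · · · · · · · · ·
    · · · · · · · · · · · ·
    · · · · · · · · · · · ·
    · · · · · · · · · · · ·
    · · · · · · · · · · · ·
T1:
  2·area = 118
  edge (1, 14)→(9, 4): d=(8,-10) top-left  bias=+0
  edge (9, 4)→(8, 20): d=(-1,16) right/bottom  bias=-1
  edge (8, 20)→(1, 14): d=(-7,-6) top-left  bias=+0
    (3,3)@(7, 7): e=[4,29,85] → #
    (4,3)@(9, 7): e=[24,-3,97] → ·
    (2,4)@(5, 9): e=[0,59,59] → #  [on edge]
    (4,4)@(9, 9): e=[40,-5,83] → ·
    (2,5)@(5, 11): e=[16,57,45] → #
    (4,5)@(9, 11): e=[56,-7,69] → ·
    (1,6)@(3, 13): e=[12,87,19] → #
    (4,6)@(9, 13): e=[72,-9,55] → ·
    (1,7)@(3, 15): e=[28,85,5] → #
    (4,7)@(9, 15): e=[88,-11,41] → ·
    (1,8)@(3, 17): e=[44,83,-9] → ·
    (2,8)@(5, 17): e=[64,51,3] → #
  covered (14 px):
    · · · · · · · · · · · ·
    · · · · · · · · · · · ·
    · · · · · · · · · · · ·
    · · · # · · · · · · · ·
    · · # # · · · · · · · ·
    · · # # · · · · · · · ·
    · # # # · · · · · · · ·
    · # # # · · · · · · · ·
    · · # # · · · · · · · ·
    · · · # · · · · · · · ·
    · · · · · · · · · · · ·
    · · · · · · · · · · · ·

Z-buffer (winner per pixel, '.' = empty):
  . . . . . . . . . . . .
  . . . . . . . . . . . .
  . . . . . . . . . . . .
  . . . 1 . 0 . . . . . .
  . . 1 1 . . . . . . . .
  . . 1 1 . . . . . . . .
  . 1 1 1 . . . . . . . .
  . 1 1 1 . . . . . . . .
  . . 1 1 . . . . . . . .
  . . . 1 . . . . . . . .
  . . . . . . . . . . . .
  . . . . . . . . . . . .

Final: 1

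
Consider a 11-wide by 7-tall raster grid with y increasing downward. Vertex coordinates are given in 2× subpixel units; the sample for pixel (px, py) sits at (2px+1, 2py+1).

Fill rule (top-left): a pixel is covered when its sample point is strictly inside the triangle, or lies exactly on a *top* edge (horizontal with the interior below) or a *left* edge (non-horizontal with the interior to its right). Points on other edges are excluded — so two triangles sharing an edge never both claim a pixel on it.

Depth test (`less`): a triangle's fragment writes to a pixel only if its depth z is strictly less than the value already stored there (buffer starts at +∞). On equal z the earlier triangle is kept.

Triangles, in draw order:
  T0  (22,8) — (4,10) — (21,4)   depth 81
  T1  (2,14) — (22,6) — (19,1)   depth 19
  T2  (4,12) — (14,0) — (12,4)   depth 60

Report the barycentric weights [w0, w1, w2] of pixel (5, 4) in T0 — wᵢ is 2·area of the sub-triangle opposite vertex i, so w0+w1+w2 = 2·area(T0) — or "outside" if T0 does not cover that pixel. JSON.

T0:
  2·area = 74
  edge (22, 8)→(4, 10): d=(-18,2) right/bottom  bias=-1
  edge (4, 10)→(21, 4): d=(17,-6) top-left  bias=+0
  edge (21, 4)→(22, 8): d=(1,4) right/bottom  bias=-1
    (9,2)@(19, 5): e=[60,5,9] → █
    (10,2)@(21, 5): e=[56,17,1] → █
    (6,3)@(13, 7): e=[36,3,35] → █
    (7,3)@(15, 7): e=[32,15,27] → █
    (8,3)@(17, 7): e=[28,27,19] → █
    (3,4)@(7, 9): e=[12,1,61] → █
    (4,4)@(9, 9): e=[8,13,53] → █
    (5,4)@(11, 9): e=[4,25,45] → █
    (6,4)@(13, 9): e=[0,37,37] → ·  [on edge]
    (7,4)@(15, 9): e=[-4,49,29] → ·
    (8,4)@(17, 9): e=[-8,61,21] → ·
    (9,4)@(19, 9): e=[-12,73,13] → ·
  covered (10 px):
    · · · · · · · · · · ·
    · · · · · · · · · · ·
    · · · · · · · · · █ █
    · · · · · · █ █ █ █ █
    · · · █ █ █ · · · · ·
    · · · · · · · · · · ·
    · · · · · · · · · · ·
T1:
  2·area = 124  (B↔C swapped to make it positive)
  edge (2, 14)→(19, 1): d=(17,-13) top-left  bias=+0
  edge (19, 1)→(22, 6): d=(3,5) right/bottom  bias=-1
  edge (22, 6)→(2, 14): d=(-20,8) right/bottom  bias=-1
    (9,0)@(19, 1): e=[0,0,124] → ·  [on edge]
    (8,1)@(17, 3): e=[8,16,100] → █
    (9,1)@(19, 3): e=[34,6,84] → █
    (10,1)@(21, 3): e=[60,-4,68] → ·
    (7,2)@(15, 5): e=[16,32,76] → █
    (10,2)@(21, 5): e=[94,2,28] → █
    (6,3)@(13, 7): e=[24,48,52] → █
    (10,3)@(21, 7): e=[128,8,-12] → ·
    (4,4)@(9, 9): e=[6,74,44] → █
    (5,4)@(11, 9): e=[32,64,28] → █
    (7,4)@(15, 9): e=[84,44,-4] → ·
    (8,4)@(17, 9): e=[110,34,-20] → ·
  covered (15 px):
    · · · · · · · · · · ·
    · · · · · · · · █ █ ·
    · · · · · · · █ █ █ █
    · · · · · · █ █ █ █ ·
    · · · · █ █ █ · · · ·
    · · · █ █ · · · · · ·
    · · · · · · · · · · ·
T2:
  2·area = 16
  edge (4, 12)→(14, 0): d=(10,-12) top-left  bias=+0
  edge (14, 0)→(12, 4): d=(-2,4) right/bottom  bias=-1
  edge (12, 4)→(4, 12): d=(-8,8) right/bottom  bias=-1
    (7,0)@(15, 1): e=[22,-6,0] → ·  [on edge]
    (6,1)@(13, 3): e=[18,-2,0] → ·  [on edge]
    (5,2)@(11, 5): e=[14,2,0] → ·  [on edge]
    (4,3)@(9, 7): e=[10,6,0] → ·  [on edge]
    (3,4)@(7, 9): e=[6,10,0] → ·  [on edge]
    (2,5)@(5, 11): e=[2,14,0] → ·  [on edge]
    (1,6)@(3, 13): e=[-2,18,0] → ·  [on edge]
  covered (0 px):
    · · · · · · · · · · ·
    · · · · · · · · · · ·
    · · · · · · · · · · ·
    · · · · · · · · · · ·
    · · · · · · · · · · ·
    · · · · · · · · · · ·
    · · · · · · · · · · ·

Result: [25,45,4]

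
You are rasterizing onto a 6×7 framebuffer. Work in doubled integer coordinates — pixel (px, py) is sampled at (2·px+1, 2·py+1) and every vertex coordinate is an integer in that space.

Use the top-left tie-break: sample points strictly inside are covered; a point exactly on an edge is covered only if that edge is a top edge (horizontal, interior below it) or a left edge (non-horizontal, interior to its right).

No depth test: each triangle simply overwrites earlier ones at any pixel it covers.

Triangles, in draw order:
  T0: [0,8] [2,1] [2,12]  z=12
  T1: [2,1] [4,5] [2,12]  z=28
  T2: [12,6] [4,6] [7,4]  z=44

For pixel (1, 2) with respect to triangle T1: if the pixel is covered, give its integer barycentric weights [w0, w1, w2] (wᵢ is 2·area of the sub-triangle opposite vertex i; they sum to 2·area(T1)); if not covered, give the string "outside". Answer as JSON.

T0:
  2·area = 22
  edge (0, 8)→(2, 1): d=(2,-7) top-left  bias=+0
  edge (2, 1)→(2, 12): d=(0,11) right/bottom  bias=-1
  edge (2, 12)→(0, 8): d=(-2,-4) top-left  bias=+0
    (0,2)@(1, 5): e=[1,11,10] → #
    (1,2)@(3, 5): e=[15,-11,18] → ·
    (0,3)@(1, 7): e=[5,11,6] → #
    (1,3)@(3, 7): e=[19,-11,14] → ·
    (0,4)@(1, 9): e=[9,11,2] → #
    (1,4)@(3, 9): e=[23,-11,10] → ·
    (0,5)@(1, 11): e=[13,11,-2] → ·
  covered (3 px):
    · · · · · ·
    · · · · · ·
    # · · · · ·
    # · · · · ·
    # · · · · ·
    · · · · · ·
    · · · · · ·
T1:
  2·area = 22
  edge (2, 1)→(4, 5): d=(2,4) right/bottom  bias=-1
  edge (4, 5)→(2, 12): d=(-2,7) right/bottom  bias=-1
  edge (2, 12)→(2, 1): d=(0,-11) top-left  bias=+0
    (1,1)@(3, 3): e=[0,11,11] → ·  [on edge]
    (1,2)@(3, 5): e=[4,7,11] → #
    (2,2)@(5, 5): e=[-4,-7,33] → ·
    (1,3)@(3, 7): e=[8,3,11] → #
    (2,3)@(5, 7): e=[0,-11,33] → ·  [on edge]
    (1,4)@(3, 9): e=[12,-1,11] → ·
    (3,5)@(7, 11): e=[0,-33,55] → ·  [on edge]
  covered (2 px):
    · · · · · ·
    · · · · · ·
    · # · · · ·
    · # · · · ·
    · · · · · ·
    · · · · · ·
    · · · · · ·
T2:
  2·area = 16
  edge (12, 6)→(4, 6): d=(-8,0) right/bottom  bias=-1
  edge (4, 6)→(7, 4): d=(3,-2) top-left  bias=+0
  edge (7, 4)→(12, 6): d=(5,2) right/bottom  bias=-1
    (3,2)@(7, 5): e=[8,3,5] → #
    (4,2)@(9, 5): e=[8,7,1] → #
    (5,2)@(11, 5): e=[8,11,-3] → ·
    (3,3)@(7, 7): e=[-8,9,15] → ·
    (4,3)@(9, 7): e=[-8,13,11] → ·
  covered (2 px):
    · · · · · ·
    · · · · · ·
    · · · # # ·
    · · · · · ·
    · · · · · ·
    · · · · · ·
    · · · · · ·

Final: [7,11,4]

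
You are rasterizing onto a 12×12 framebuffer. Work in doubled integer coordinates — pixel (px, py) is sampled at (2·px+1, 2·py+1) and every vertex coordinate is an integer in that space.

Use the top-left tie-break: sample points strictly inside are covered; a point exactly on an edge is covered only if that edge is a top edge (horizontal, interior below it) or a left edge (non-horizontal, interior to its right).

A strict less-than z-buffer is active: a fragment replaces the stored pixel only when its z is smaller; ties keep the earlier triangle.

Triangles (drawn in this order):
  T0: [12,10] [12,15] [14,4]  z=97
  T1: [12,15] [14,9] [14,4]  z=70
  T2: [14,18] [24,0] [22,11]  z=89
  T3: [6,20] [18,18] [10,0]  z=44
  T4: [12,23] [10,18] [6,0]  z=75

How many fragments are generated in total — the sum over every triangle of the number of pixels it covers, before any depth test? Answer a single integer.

T0:
  2·area = 10  (B↔C swapped to make it positive)
  edge (12, 10)→(14, 4): d=(2,-6) top-left  bias=+0
  edge (14, 4)→(12, 15): d=(-2,11) right/bottom  bias=-1
  edge (12, 15)→(12, 10): d=(0,-5) top-left  bias=+0
    (7,0)@(15, 1): e=[0,-5,15] → .  [on edge]
    (6,3)@(13, 7): e=[0,5,5] → X  [on edge]
    (7,3)@(15, 7): e=[12,-17,15] → .
    (6,4)@(13, 9): e=[4,1,5] → X
    (7,4)@(15, 9): e=[16,-21,15] → .
    (6,5)@(13, 11): e=[8,-3,5] → .
    (5,6)@(11, 13): e=[0,15,-5] → .  [on edge]
    (4,9)@(9, 19): e=[0,25,-15] → .  [on edge]
  covered (2 px):
    . . . . . . . . . . . .
    . . . . . . . . . . . .
    . . . . . . . . . . . .
    . . . . . . X . . . . .
    . . . . . . X . . . . .
    . . . . . . . . . . . .
    . . . . . . . . . . . .
    . . . . . . . . . . . .
    . . . . . . . . . . . .
    . . . . . . . . . . . .
    . . . . . . . . . . . .
    . . . . . . . . . . . .
T1:
  2·area = 10  (B↔C swapped to make it positive)
  edge (12, 15)→(14, 4): d=(2,-11) top-left  bias=+0
  edge (14, 4)→(14, 9): d=(0,5) right/bottom  bias=-1
  edge (14, 9)→(12, 15): d=(-2,6) right/bottom  bias=-1
    (6,5)@(13, 11): e=[3,5,2] → X
    (7,5)@(15, 11): e=[25,-5,-10] → .
    (6,6)@(13, 13): e=[7,5,-2] → .
  covered (1 px):
    . . . . . . . . . . . .
    . . . . . . . . . . . .
    . . . . . . . . . . . .
    . . . . . . . . . . . .
    . . . . . . . . . . . .
    . . . . . . X . . . . .
    . . . . . . . . . . . .
    . . . . . . . . . . . .
    . . . . . . . . . . . .
    . . . . . . . . . . . .
    . . . . . . . . . . . .
    . . . . . . . . . . . .
T2:
  2·area = 74
  edge (14, 18)→(24, 0): d=(10,-18) top-left  bias=+0
  edge (24, 0)→(22, 11): d=(-2,11) right/bottom  bias=-1
  edge (22, 11)→(14, 18): d=(-8,7) right/bottom  bias=-1
    (11,1)@(23, 3): e=[12,5,57] → X
    (11,2)@(23, 5): e=[32,1,41] → X
    (10,3)@(21, 7): e=[16,19,39] → X
    (11,3)@(23, 7): e=[52,-3,25] → .
    (9,4)@(19, 9): e=[0,37,37] → X  [on edge]
    (11,4)@(23, 9): e=[72,-7,9] → .
    (9,5)@(19, 11): e=[20,33,21] → X
    (11,5)@(23, 11): e=[92,-11,-7] → .
    (8,6)@(17, 13): e=[4,51,19] → X
    (10,6)@(21, 13): e=[76,7,-9] → .
    (8,7)@(17, 15): e=[24,47,3] → X
    (9,7)@(19, 15): e=[60,25,-11] → .
  covered (11 px):
    . . . . . . . . . . . .
    . . . . . . . . . . . X
    . . . . . . . . . . . X
    . . . . . . . . . . X .
    . . . . . . . . . X X .
    . . . . . . . . . X X .
    . . . . . . . . X X . .
    . . . . . . . . X . . .
    . . . . . . . X . . . .
    . . . . . . . . . . . .
    . . . . . . . . . . . .
    . . . . . . . . . . . .
T3:
  2·area = 232  (B↔C swapped to make it positive)
  edge (6, 20)→(10, 0): d=(4,-20) top-left  bias=+0
  edge (10, 0)→(18, 18): d=(8,18) right/bottom  bias=-1
  edge (18, 18)→(6, 20): d=(-12,2) right/bottom  bias=-1
    (5,1)@(11, 3): e=[32,6,194] → X
    (6,1)@(13, 3): e=[72,-30,190] → .
    (4,2)@(9, 5): e=[0,58,174] → X  [on edge]
    (6,2)@(13, 5): e=[80,-14,166] → .
    (4,3)@(9, 7): e=[8,74,150] → X
    (6,3)@(13, 7): e=[88,2,142] → X
    (7,3)@(15, 7): e=[128,-34,138] → .
    (4,4)@(9, 9): e=[16,90,126] → X
    (7,4)@(15, 9): e=[136,-18,114] → .
    (4,5)@(9, 11): e=[24,106,102] → X
    (7,5)@(15, 11): e=[144,-2,90] → .
    (4,6)@(9, 13): e=[32,122,78] → X
    (3,7)@(7, 15): e=[0,174,58] → X  [on edge]
  covered (30 px):
    . . . . . . . . . . . .
    . . . . . X . . . . . .
    . . . . X X . . . . . .
    . . . . X X X . . . . .
    . . . . X X X . . . . .
    . . . . X X X . . . . .
    . . . . X X X X . . . .
    . . . X X X X X . . . .
    . . . X X X X X X . . .
    . . . X X X . . . . . .
    . . . . . . . . . . . .
    . . . . . . . . . . . .
T4:
  2·area = 16
  edge (12, 23)→(10, 18): d=(-2,-5) top-left  bias=+0
  edge (10, 18)→(6, 0): d=(-4,-18) top-left  bias=+0
  edge (6, 0)→(12, 23): d=(6,23) right/bottom  bias=-1
    (4,6)@(9, 13): e=[5,2,9] → X
    (5,6)@(11, 13): e=[15,38,-37] → .
    (4,7)@(9, 15): e=[1,-6,21] → .
  covered (1 px):
    . . . . . . . . . . . .
    . . . . . . . . . . . .
    . . . . . . . . . . . .
    . . . . . . . . . . . .
    . . . . . . . . . . . .
    . . . . . . . . . . . .
    . . . . X . . . . . . .
    . . . . . . . . . . . .
    . . . . . . . . . . . .
    . . . . . . . . . . . .
    . . . . . . . . . . . .
    . . . . . . . . . . . .

Answer: 45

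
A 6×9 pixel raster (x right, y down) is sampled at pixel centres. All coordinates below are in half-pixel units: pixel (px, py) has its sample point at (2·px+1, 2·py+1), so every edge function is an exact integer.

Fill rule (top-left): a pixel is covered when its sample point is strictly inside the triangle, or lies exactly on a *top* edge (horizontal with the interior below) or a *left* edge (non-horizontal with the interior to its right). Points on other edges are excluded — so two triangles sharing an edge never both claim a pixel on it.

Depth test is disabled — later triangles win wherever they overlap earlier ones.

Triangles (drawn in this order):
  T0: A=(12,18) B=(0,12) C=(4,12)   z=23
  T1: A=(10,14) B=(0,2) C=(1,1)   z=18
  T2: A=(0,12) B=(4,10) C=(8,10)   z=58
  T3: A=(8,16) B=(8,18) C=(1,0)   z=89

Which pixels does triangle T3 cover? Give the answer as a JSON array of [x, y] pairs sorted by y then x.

T0:
  2·area = 24
  edge (12, 18)→(0, 12): d=(-12,-6) top-left  bias=+0
  edge (0, 12)→(4, 12): d=(4,0) top-left  bias=+0
  edge (4, 12)→(12, 18): d=(8,6) right/bottom  bias=-1
    (1,6)@(3, 13): e=[6,4,14] → X
    (2,6)@(5, 13): e=[18,4,2] → X
    (3,6)@(7, 13): e=[30,4,-10] → .
    (1,7)@(3, 15): e=[-18,12,30] → .
    (2,7)@(5, 15): e=[-6,12,18] → .
    (3,7)@(7, 15): e=[6,12,6] → X
    (4,7)@(9, 15): e=[18,12,-6] → .
    (3,8)@(7, 17): e=[-18,20,22] → .
  covered (3 px):
    . . . . . .
    . . . . . .
    . . . . . .
    . . . . . .
    . . . . . .
    . . . . . .
    . X X . . .
    . . . X . .
    . . . . . .
T1:
  2·area = 22
  edge (10, 14)→(0, 2): d=(-10,-12) top-left  bias=+0
  edge (0, 2)→(1, 1): d=(1,-1) top-left  bias=+0
  edge (1, 1)→(10, 14): d=(9,13) right/bottom  bias=-1
    (0,0)@(1, 1): e=[22,0,0] → .  [on edge]
    (0,1)@(1, 3): e=[2,2,18] → X
    (1,1)@(3, 3): e=[26,4,-8] → .
    (0,2)@(1, 5): e=[-18,4,36] → .
    (1,2)@(3, 5): e=[6,6,10] → X
    (2,2)@(5, 5): e=[30,8,-16] → .
    (1,3)@(3, 7): e=[-14,8,28] → .
    (2,3)@(5, 7): e=[10,10,2] → X
    (3,3)@(7, 7): e=[34,12,-24] → .
    (2,4)@(5, 9): e=[-10,12,20] → .
  covered (3 px):
    . . . . . .
    X . . . . .
    . X . . . .
    . . X . . .
    . . . . . .
    . . . . . .
    . . . . . .
    . . . . . .
    . . . . . .
T2:
  2·area = 8
  edge (0, 12)→(4, 10): d=(4,-2) top-left  bias=+0
  edge (4, 10)→(8, 10): d=(4,0) top-left  bias=+0
  edge (8, 10)→(0, 12): d=(-8,2) right/bottom  bias=-1
    (1,5)@(3, 11): e=[2,4,2] → X
    (2,5)@(5, 11): e=[6,4,-2] → .
    (1,6)@(3, 13): e=[10,12,-14] → .
  covered (1 px):
    . . . . . .
    . . . . . .
    . . . . . .
    . . . . . .
    . . . . . .
    . X . . . .
    . . . . . .
    . . . . . .
    . . . . . .
T3:
  2·area = 14
  edge (8, 16)→(8, 18): d=(0,2) right/bottom  bias=-1
  edge (8, 18)→(1, 0): d=(-7,-18) top-left  bias=+0
  edge (1, 0)→(8, 16): d=(7,16) right/bottom  bias=-1
    (1,2)@(3, 5): e=[10,1,3] → X
    (2,2)@(5, 5): e=[6,37,-29] → .
    (1,3)@(3, 7): e=[10,-13,17] → .
    (3,7)@(7, 15): e=[2,3,9] → X
    (4,7)@(9, 15): e=[-2,39,-23] → .
    (3,8)@(7, 17): e=[2,-11,23] → .
  covered (2 px):
    . . . . . .
    . . . . . .
    . X . . . .
    . . . . . .
    . . . . . .
    . . . . . .
    . . . . . .
    . . . X . .
    . . . . . .

Result: [[1,2],[3,7]]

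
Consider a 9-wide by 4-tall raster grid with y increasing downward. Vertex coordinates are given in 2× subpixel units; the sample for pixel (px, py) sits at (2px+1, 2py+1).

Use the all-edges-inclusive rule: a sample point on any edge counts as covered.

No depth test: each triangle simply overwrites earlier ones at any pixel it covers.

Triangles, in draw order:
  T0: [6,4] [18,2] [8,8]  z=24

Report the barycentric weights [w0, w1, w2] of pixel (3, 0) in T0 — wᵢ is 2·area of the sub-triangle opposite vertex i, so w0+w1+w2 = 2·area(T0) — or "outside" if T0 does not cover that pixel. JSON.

T0:
  2·area = 52
  edge (6, 4)→(18, 2): d=(12,-2) inclusive
  edge (18, 2)→(8, 8): d=(-10,6) inclusive
  edge (8, 8)→(6, 4): d=(-2,-4) inclusive
    (6,1)@(13, 3): e=[2,20,30] → X
    (7,1)@(15, 3): e=[6,8,38] → X
    (8,1)@(17, 3): e=[10,-4,46] → .
    (3,2)@(7, 5): e=[14,36,2] → X
    (4,2)@(9, 5): e=[18,24,10] → X
    (5,2)@(11, 5): e=[22,12,18] → X
    (6,2)@(13, 5): e=[26,0,26] → X  [on edge]
    (7,2)@(15, 5): e=[30,-12,34] → .
    (3,3)@(7, 7): e=[38,16,-2] → .
    (4,3)@(9, 7): e=[42,4,6] → X
    (5,3)@(11, 7): e=[46,-8,14] → .
    (6,3)@(13, 7): e=[50,-20,22] → .
  covered (7 px):
    . . . . . . . . .
    . . . . . . X X .
    . . . X X X X . .
    . . . . X . . . .

Answer: "outside"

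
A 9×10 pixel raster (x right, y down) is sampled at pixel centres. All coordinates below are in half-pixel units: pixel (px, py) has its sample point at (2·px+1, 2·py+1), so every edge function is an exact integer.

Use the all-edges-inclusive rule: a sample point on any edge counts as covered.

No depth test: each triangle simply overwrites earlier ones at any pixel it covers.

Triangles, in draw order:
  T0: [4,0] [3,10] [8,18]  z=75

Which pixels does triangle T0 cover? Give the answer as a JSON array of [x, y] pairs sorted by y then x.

T0:
  2·area = 58  (B↔C swapped to make it positive)
  edge (4, 0)→(8, 18): d=(4,18) inclusive
  edge (8, 18)→(3, 10): d=(-5,-8) inclusive
  edge (3, 10)→(4, 0): d=(1,-10) inclusive
    (2,2)@(5, 5): e=[2,41,15] → █
    (3,2)@(7, 5): e=[-34,57,35] → ·
    (2,3)@(5, 7): e=[10,31,17] → █
    (3,3)@(7, 7): e=[-26,47,37] → ·
    (2,4)@(5, 9): e=[18,21,19] → █
    (3,4)@(7, 9): e=[-18,37,39] → ·
    (2,5)@(5, 11): e=[26,11,21] → █
    (3,5)@(7, 11): e=[-10,27,41] → ·
    (2,6)@(5, 13): e=[34,1,23] → █
    (3,6)@(7, 13): e=[-2,17,43] → ·
    (2,7)@(5, 15): e=[42,-9,25] → ·
    (3,7)@(7, 15): e=[6,7,45] → █
  covered (6 px):
    · · · · · · · · ·
    · · · · · · · · ·
    · · █ · · · · · ·
    · · █ · · · · · ·
    · · █ · · · · · ·
    · · █ · · · · · ·
    · · █ · · · · · ·
    · · · █ · · · · ·
    · · · · · · · · ·
    · · · · · · · · ·

Result: [[2,2],[2,3],[2,4],[2,5],[2,6],[3,7]]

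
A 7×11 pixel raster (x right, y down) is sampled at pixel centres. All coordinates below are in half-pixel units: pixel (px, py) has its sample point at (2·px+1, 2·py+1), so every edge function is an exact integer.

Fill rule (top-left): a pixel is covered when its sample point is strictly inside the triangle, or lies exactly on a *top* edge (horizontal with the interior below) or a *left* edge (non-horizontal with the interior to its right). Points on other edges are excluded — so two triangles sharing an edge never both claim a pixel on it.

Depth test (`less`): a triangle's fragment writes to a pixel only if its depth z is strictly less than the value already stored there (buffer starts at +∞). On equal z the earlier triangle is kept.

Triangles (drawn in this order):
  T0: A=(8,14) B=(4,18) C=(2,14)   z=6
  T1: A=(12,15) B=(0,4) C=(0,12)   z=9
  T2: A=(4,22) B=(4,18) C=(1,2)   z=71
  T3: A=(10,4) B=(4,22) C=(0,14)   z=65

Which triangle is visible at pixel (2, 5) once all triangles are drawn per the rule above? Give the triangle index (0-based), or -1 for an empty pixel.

T0:
  2·area = 24
  edge (8, 14)→(4, 18): d=(-4,4) right/bottom  bias=-1
  edge (4, 18)→(2, 14): d=(-2,-4) top-left  bias=+0
  edge (2, 14)→(8, 14): d=(6,0) top-left  bias=+0
    (6,4)@(13, 9): e=[0,54,-30] → ·  [on edge]
    (5,5)@(11, 11): e=[0,42,-18] → ·  [on edge]
    (4,6)@(9, 13): e=[0,30,-6] → ·  [on edge]
    (1,7)@(3, 15): e=[16,2,6] → █
    (2,7)@(5, 15): e=[8,10,6] → █
    (3,7)@(7, 15): e=[0,18,6] → ·  [on edge]
    (1,8)@(3, 17): e=[8,-2,18] → ·
    (2,8)@(5, 17): e=[0,6,18] → ·  [on edge]
    (1,9)@(3, 19): e=[0,-6,30] → ·  [on edge]
    (0,10)@(1, 21): e=[0,-18,42] → ·  [on edge]
  covered (2 px):
    · · · · · · ·
    · · · · · · ·
    · · · · · · ·
    · · · · · · ·
    · · · · · · ·
    · · · · · · ·
    · · · · · · ·
    · █ █ · · · ·
    · · · · · · ·
    · · · · · · ·
    · · · · · · ·
T1:
  2·area = 96  (B↔C swapped to make it positive)
  edge (12, 15)→(0, 12): d=(-12,-3) top-left  bias=+0
  edge (0, 12)→(0, 4): d=(0,-8) top-left  bias=+0
  edge (0, 4)→(12, 15): d=(12,11) right/bottom  bias=-1
    (0,2)@(1, 5): e=[87,8,1] → █
    (1,2)@(3, 5): e=[93,24,-21] → ·
    (0,3)@(1, 7): e=[63,8,25] → █
    (1,3)@(3, 7): e=[69,24,3] → █
    (2,3)@(5, 7): e=[75,40,-19] → ·
    (0,4)@(1, 9): e=[39,8,49] → █
    (2,4)@(5, 9): e=[51,40,5] → █
    (3,4)@(7, 9): e=[57,56,-17] → ·
    (0,5)@(1, 11): e=[15,8,73] → █
    (3,5)@(7, 11): e=[33,56,7] → █
    (4,5)@(9, 11): e=[39,72,-15] → ·
    (0,6)@(1, 13): e=[-9,8,97] → ·
  covered (13 px):
    · · · · · · ·
    · · · · · · ·
    █ · · · · · ·
    █ █ · · · · ·
    █ █ █ · · · ·
    █ █ █ █ · · ·
    · · █ █ █ · ·
    · · · · · · ·
    · · · · · · ·
    · · · · · · ·
    · · · · · · ·
T2:
  2·area = 12  (B↔C swapped to make it positive)
  edge (4, 22)→(1, 2): d=(-3,-20) top-left  bias=+0
  edge (1, 2)→(4, 18): d=(3,16) right/bottom  bias=-1
  edge (4, 18)→(4, 22): d=(0,4) right/bottom  bias=-1
    (1,6)@(3, 13): e=[7,1,4] → █
    (2,6)@(5, 13): e=[47,-31,-4] → ·
    (1,7)@(3, 15): e=[1,7,4] → █
    (2,7)@(5, 15): e=[41,-25,-4] → ·
    (1,8)@(3, 17): e=[-5,13,4] → ·
  covered (2 px):
    · · · · · · ·
    · · · · · · ·
    · · · · · · ·
    · · · · · · ·
    · · · · · · ·
    · · · · · · ·
    · █ · · · · ·
    · █ · · · · ·
    · · · · · · ·
    · · · · · · ·
    · · · · · · ·
T3:
  2·area = 120
  edge (10, 4)→(4, 22): d=(-6,18) right/bottom  bias=-1
  edge (4, 22)→(0, 14): d=(-4,-8) top-left  bias=+0
  edge (0, 14)→(10, 4): d=(10,-10) top-left  bias=+0
    (5,0)@(11, 1): e=[0,140,-20] → ·  [on edge]
    (6,0)@(13, 1): e=[-36,156,0] → ·  [on edge]
    (5,1)@(11, 3): e=[-12,132,0] → ·  [on edge]
    (4,2)@(9, 5): e=[12,108,0] → █  [on edge]
    (5,2)@(11, 5): e=[-24,124,20] → ·
    (3,3)@(7, 7): e=[36,84,0] → █  [on edge]
    (4,3)@(9, 7): e=[0,100,20] → ·  [on edge]
    (2,4)@(5, 9): e=[60,60,0] → █  [on edge]
    (4,4)@(9, 9): e=[-12,92,40] → ·
    (1,5)@(3, 11): e=[84,36,0] → █  [on edge]
    (4,5)@(9, 11): e=[-24,84,60] → ·
    (0,6)@(1, 13): e=[108,12,0] → █  [on edge]
    (3,6)@(7, 13): e=[0,60,60] → ·  [on edge]
    (2,9)@(5, 19): e=[0,20,100] → ·  [on edge]
  covered (16 px):
    · · · · · · ·
    · · · · · · ·
    · · · · █ · ·
    · · · █ · · ·
    · · █ █ · · ·
    · █ █ █ · · ·
    █ █ █ · · · ·
    █ █ █ · · · ·
    · █ █ · · · ·
    · █ · · · · ·
    · · · · · · ·

Z-buffer (winner per pixel, '.' = empty):
  . . . . . . .
  . . . . . . .
  1 . . . 3 . .
  1 1 . 3 . . .
  1 1 1 3 . . .
  1 1 1 1 . . .
  3 3 1 1 1 . .
  3 0 0 . . . .
  . 3 3 . . . .
  . 3 . . . . .
  . . . . . . .

Final: 1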